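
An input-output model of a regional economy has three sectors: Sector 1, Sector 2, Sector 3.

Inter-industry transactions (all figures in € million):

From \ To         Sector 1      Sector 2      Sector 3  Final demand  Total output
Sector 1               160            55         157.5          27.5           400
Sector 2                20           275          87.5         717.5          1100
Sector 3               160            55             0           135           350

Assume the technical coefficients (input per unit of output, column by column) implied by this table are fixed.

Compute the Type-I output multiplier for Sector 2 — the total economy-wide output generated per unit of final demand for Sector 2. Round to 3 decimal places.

m_2 = 1.815

Technical coefficients a_ij = z_ij / X_j:
  a_11 = 160/400 = 0.40, a_21 = 20/400 = 0.05, a_31 = 160/400 = 0.40
  a_12 = 55/1100 = 0.05, a_22 = 275/1100 = 0.25, a_32 = 55/1100 = 0.05
  a_13 = 157.5/350 = 0.45, a_23 = 87.5/350 = 0.25, a_33 = 0/350 = 0.00
I − A =
  [   0.60    -0.05    -0.45]
  [  -0.05     0.75    -0.25]
  [  -0.40    -0.05     1.00]
Cofactors of I−A, C_ij = (−1)^(i+j)·(minor ij) (rows/columns in the sector order above):
  C_11 = (0.75)(1.00) − (-0.25)(-0.05) = 0.7375
  C_12 = −[(-0.05)(1.00) − (-0.25)(-0.40)] = 0.1500
  C_13 = (-0.05)(-0.05) − (0.75)(-0.40) = 0.3025
  C_21 = −[(-0.05)(1.00) − (-0.45)(-0.05)] = 0.0725
  C_22 = (0.60)(1.00) − (-0.45)(-0.40) = 0.4200
  C_23 = −[(0.60)(-0.05) − (-0.05)(-0.40)] = 0.0500
  C_31 = (-0.05)(-0.25) − (-0.45)(0.75) = 0.3500
  C_32 = −[(0.60)(-0.25) − (-0.45)(-0.05)] = 0.1725
  C_33 = (0.60)(0.75) − (-0.05)(-0.05) = 0.4475
det(I−A) = Σ_j (I−A)_1j·C_1j = (0.60)(0.7375) + (-0.05)(0.1500) + (-0.45)(0.3025) = 0.298875
adj(I−A) = Cᵀ =
  [ 0.7375   0.0725   0.3500]
  [ 0.1500   0.4200   0.1725]
  [ 0.3025   0.0500   0.4475]
(I − A)⁻¹ = adj(I−A) / det(I−A) ≈
  [   2.4676     0.2426     1.1711]
  [   0.5019     1.4053     0.5772]
  [   1.0121     0.1673     1.4973]
The output multiplier for sector j is the column-j sum of the Leontief inverse (I − A)⁻¹ = adj(I−A) / det(I−A).
Column 2 of adj(I−A): (0.0725, 0.4200, 0.0500); det(I−A) = 0.298875.
m_2 = (0.0725 + 0.4200 + 0.0500) / 0.298875 = 0.5425 / 0.298875 ≈ 1.815.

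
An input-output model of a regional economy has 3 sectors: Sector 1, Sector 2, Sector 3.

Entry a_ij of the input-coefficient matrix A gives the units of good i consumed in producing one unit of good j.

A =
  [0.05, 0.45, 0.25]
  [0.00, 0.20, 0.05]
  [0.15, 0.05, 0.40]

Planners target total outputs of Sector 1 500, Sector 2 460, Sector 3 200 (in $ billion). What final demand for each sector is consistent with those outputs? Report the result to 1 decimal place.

d_1 = 218.0, d_2 = 358.0, d_3 = 22.0

I − A =
  [   0.95    -0.45    -0.25]
  [   0.00     0.80    -0.05]
  [  -0.15    -0.05     0.60]
d = (I − A) x:
  d_1 = (+0.95)·500 + (-0.45)·460 + (-0.25)·200 = 218.0
  d_2 = (+0.00)·500 + (+0.80)·460 + (-0.05)·200 = 358.0
  d_3 = (-0.15)·500 + (-0.05)·460 + (+0.60)·200 = 22.0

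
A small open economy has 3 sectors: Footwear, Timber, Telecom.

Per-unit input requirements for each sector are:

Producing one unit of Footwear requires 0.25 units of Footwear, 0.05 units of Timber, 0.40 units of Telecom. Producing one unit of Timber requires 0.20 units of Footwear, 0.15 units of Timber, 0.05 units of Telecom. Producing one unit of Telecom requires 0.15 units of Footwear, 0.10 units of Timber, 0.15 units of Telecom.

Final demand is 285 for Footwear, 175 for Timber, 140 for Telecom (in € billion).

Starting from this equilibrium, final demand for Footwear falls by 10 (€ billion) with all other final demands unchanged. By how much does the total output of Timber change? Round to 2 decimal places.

I − A =
  [   0.75    -0.20    -0.15]
  [  -0.05     0.85    -0.10]
  [  -0.40    -0.05     0.85]
Cofactors of I−A, C_ij = (−1)^(i+j)·(minor ij) (rows/columns in the sector order above):
  C_11 = (0.85)(0.85) − (-0.10)(-0.05) = 0.7175
  C_12 = −[(-0.05)(0.85) − (-0.10)(-0.40)] = 0.0825
  C_13 = (-0.05)(-0.05) − (0.85)(-0.40) = 0.3425
  C_21 = −[(-0.20)(0.85) − (-0.15)(-0.05)] = 0.1775
  C_22 = (0.75)(0.85) − (-0.15)(-0.40) = 0.5775
  C_23 = −[(0.75)(-0.05) − (-0.20)(-0.40)] = 0.1175
  C_31 = (-0.20)(-0.10) − (-0.15)(0.85) = 0.1475
  C_32 = −[(0.75)(-0.10) − (-0.15)(-0.05)] = 0.0825
  C_33 = (0.75)(0.85) − (-0.20)(-0.05) = 0.6275
det(I−A) = Σ_j (I−A)_1j·C_1j = (0.75)(0.7175) + (-0.20)(0.0825) + (-0.15)(0.3425) = 0.47025
adj(I−A) = Cᵀ =
  [ 0.7175   0.1775   0.1475]
  [ 0.0825   0.5775   0.0825]
  [ 0.3425   0.1175   0.6275]
(I − A)⁻¹ = adj(I−A) / det(I−A) ≈
  [   1.5258     0.3775     0.3137]
  [   0.1754     1.2281     0.1754]
  [   0.7283     0.2499     1.3344]
Δx = (I − A)⁻¹ Δd with Δd having -10 in the Footwear component and 0 elsewhere.
So Δx_2 = L_21 · (-10), where L_21 = adj(I−A)_21 / det(I−A) = 0.0825 / 0.47025.
Δx_2 = 0.0825 × (-10) / 0.47025 = -0.825 / 0.47025 ≈ -1.75.

Δx_2 = -1.75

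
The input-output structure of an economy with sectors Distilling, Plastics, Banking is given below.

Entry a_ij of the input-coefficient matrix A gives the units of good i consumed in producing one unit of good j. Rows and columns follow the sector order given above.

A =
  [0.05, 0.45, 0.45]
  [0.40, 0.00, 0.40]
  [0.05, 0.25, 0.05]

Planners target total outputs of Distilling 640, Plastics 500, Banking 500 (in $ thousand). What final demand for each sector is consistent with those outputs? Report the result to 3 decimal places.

d_1 = 158.000, d_2 = 44.000, d_3 = 318.000

I − A =
  [   0.95    -0.45    -0.45]
  [  -0.40     1.00    -0.40]
  [  -0.05    -0.25     0.95]
d = (I − A) x:
  d_1 = (+0.95)·640 + (-0.45)·500 + (-0.45)·500 = 158.000
  d_2 = (-0.40)·640 + (+1.00)·500 + (-0.40)·500 = 44.000
  d_3 = (-0.05)·640 + (-0.25)·500 + (+0.95)·500 = 318.000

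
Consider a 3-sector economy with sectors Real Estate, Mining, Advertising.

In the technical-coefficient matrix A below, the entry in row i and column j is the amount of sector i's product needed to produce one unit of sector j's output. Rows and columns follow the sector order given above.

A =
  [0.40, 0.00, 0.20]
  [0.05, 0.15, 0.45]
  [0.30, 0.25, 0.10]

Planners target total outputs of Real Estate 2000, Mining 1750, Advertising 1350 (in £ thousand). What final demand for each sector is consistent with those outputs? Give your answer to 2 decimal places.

I − A =
  [   0.60     0.00    -0.20]
  [  -0.05     0.85    -0.45]
  [  -0.30    -0.25     0.90]
d = (I − A) x:
  d_1 = (+0.60)·2000 + (+0.00)·1750 + (-0.20)·1350 = 930.00
  d_2 = (-0.05)·2000 + (+0.85)·1750 + (-0.45)·1350 = 780.00
  d_3 = (-0.30)·2000 + (-0.25)·1750 + (+0.90)·1350 = 177.50

d_1 = 930.00, d_2 = 780.00, d_3 = 177.50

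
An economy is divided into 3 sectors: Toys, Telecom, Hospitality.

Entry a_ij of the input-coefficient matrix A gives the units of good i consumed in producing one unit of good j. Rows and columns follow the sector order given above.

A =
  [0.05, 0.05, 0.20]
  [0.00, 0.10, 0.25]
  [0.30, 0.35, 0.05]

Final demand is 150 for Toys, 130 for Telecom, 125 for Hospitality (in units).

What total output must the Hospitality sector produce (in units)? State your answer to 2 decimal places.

x_3 = 286.80

I − A =
  [   0.95    -0.05    -0.20]
  [   0.00     0.90    -0.25]
  [  -0.30    -0.35     0.95]
Cofactors of I−A, C_ij = (−1)^(i+j)·(minor ij) (rows/columns in the sector order above):
  C_11 = (0.90)(0.95) − (-0.25)(-0.35) = 0.7675
  C_12 = −[(0.00)(0.95) − (-0.25)(-0.30)] = 0.0750
  C_13 = (0.00)(-0.35) − (0.90)(-0.30) = 0.2700
  C_21 = −[(-0.05)(0.95) − (-0.20)(-0.35)] = 0.1175
  C_22 = (0.95)(0.95) − (-0.20)(-0.30) = 0.8425
  C_23 = −[(0.95)(-0.35) − (-0.05)(-0.30)] = 0.3475
  C_31 = (-0.05)(-0.25) − (-0.20)(0.90) = 0.1925
  C_32 = −[(0.95)(-0.25) − (-0.20)(0.00)] = 0.2375
  C_33 = (0.95)(0.90) − (-0.05)(0.00) = 0.8550
det(I−A) = Σ_j (I−A)_1j·C_1j = (0.95)(0.7675) + (-0.05)(0.0750) + (-0.20)(0.2700) = 0.671375
adj(I−A) = Cᵀ =
  [ 0.7675   0.1175   0.1925]
  [ 0.0750   0.8425   0.2375]
  [ 0.2700   0.3475   0.8550]
(I − A)⁻¹ = adj(I−A) / det(I−A) ≈
  [   1.1432     0.1750     0.2867]
  [   0.1117     1.2549     0.3538]
  [   0.4022     0.5176     1.2735]
x = (I − A)⁻¹ d = adj(I−A)·d / det(I−A), with det(I−A) = 0.671375:
  x_1 = (0.7675·150 + 0.1175·130 + 0.1925·125) / 0.671375 = 154.4625 / 0.671375 ≈ 230.07
  x_2 = (0.0750·150 + 0.8425·130 + 0.2375·125) / 0.671375 = 150.4625 / 0.671375 ≈ 224.11
  x_3 = (0.2700·150 + 0.3475·130 + 0.8550·125) / 0.671375 = 192.55 / 0.671375 ≈ 286.80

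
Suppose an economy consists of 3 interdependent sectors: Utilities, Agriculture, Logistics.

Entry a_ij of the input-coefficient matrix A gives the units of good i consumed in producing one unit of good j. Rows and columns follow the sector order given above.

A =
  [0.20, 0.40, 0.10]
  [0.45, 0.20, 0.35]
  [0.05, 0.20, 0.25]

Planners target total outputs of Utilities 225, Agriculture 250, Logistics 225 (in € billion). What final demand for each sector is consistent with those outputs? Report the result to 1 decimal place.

d_U = 57.5, d_A = 20.0, d_L = 107.5

I − A =
  [   0.80    -0.40    -0.10]
  [  -0.45     0.80    -0.35]
  [  -0.05    -0.20     0.75]
d = (I − A) x:
  d_U = (+0.80)·225 + (-0.40)·250 + (-0.10)·225 = 57.5
  d_A = (-0.45)·225 + (+0.80)·250 + (-0.35)·225 = 20.0
  d_L = (-0.05)·225 + (-0.20)·250 + (+0.75)·225 = 107.5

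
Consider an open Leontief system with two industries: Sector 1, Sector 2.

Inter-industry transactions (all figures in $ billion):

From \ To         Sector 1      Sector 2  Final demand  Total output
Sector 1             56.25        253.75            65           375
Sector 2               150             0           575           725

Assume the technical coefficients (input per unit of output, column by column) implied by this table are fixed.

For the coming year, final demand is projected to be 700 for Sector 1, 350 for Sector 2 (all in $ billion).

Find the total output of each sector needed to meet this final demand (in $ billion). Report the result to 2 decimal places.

x_1 = 1158.45, x_2 = 813.38

Technical coefficients a_ij = z_ij / X_j:
  a_11 = 56.25/375 = 0.15, a_21 = 150/375 = 0.40
  a_12 = 253.75/725 = 0.35, a_22 = 0/725 = 0.00
I − A =
  [   0.85    -0.35]
  [  -0.40     1.00]
det(I−A) = (0.85)(1.00) − (-0.35)(-0.40) = 0.7100
adj(I−A) = [[1.00, 0.35], [0.40, 0.85]]
(I − A)⁻¹ = adj(I−A) / det(I−A) ≈
  [   1.4085     0.4930]
  [   0.5634     1.1972]
x = (I − A)⁻¹ d = adj(I−A)·d / det(I−A), with det(I−A) = 0.7100:
  x_1 = (1.00·700 + 0.35·350) / 0.7100 = 822.50 / 0.7100 ≈ 1158.45
  x_2 = (0.40·700 + 0.85·350) / 0.7100 = 577.50 / 0.7100 ≈ 813.38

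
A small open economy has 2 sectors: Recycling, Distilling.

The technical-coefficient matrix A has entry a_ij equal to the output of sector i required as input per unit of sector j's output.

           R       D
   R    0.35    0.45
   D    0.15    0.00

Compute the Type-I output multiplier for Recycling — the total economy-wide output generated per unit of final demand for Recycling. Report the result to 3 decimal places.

I − A =
  [   0.65    -0.45]
  [  -0.15     1.00]
det(I−A) = (0.65)(1.00) − (-0.45)(-0.15) = 0.5825
adj(I−A) = [[1.00, 0.45], [0.15, 0.65]]
(I − A)⁻¹ = adj(I−A) / det(I−A) ≈
  [   1.7167     0.7725]
  [   0.2575     1.1159]
The output multiplier for sector j is the column-j sum of the Leontief inverse (I − A)⁻¹ = adj(I−A) / det(I−A).
Column R of adj(I−A): (1.00, 0.15); det(I−A) = 0.5825.
m_R = (1.00 + 0.15) / 0.5825 = 1.15 / 0.5825 ≈ 1.974.

m_R = 1.974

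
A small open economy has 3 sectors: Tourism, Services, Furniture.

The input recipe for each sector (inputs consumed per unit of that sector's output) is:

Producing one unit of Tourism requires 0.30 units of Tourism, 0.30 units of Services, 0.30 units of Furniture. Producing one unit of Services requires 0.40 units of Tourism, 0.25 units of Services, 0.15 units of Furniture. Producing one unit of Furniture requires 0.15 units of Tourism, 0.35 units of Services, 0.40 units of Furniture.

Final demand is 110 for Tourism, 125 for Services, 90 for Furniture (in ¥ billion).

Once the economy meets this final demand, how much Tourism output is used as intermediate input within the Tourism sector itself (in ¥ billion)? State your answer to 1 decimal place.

z_TT = 240.6

I − A =
  [   0.70    -0.40    -0.15]
  [  -0.30     0.75    -0.35]
  [  -0.30    -0.15     0.60]
Cofactors of I−A, C_ij = (−1)^(i+j)·(minor ij) (rows/columns in the sector order above):
  C_11 = (0.75)(0.60) − (-0.35)(-0.15) = 0.3975
  C_12 = −[(-0.30)(0.60) − (-0.35)(-0.30)] = 0.2850
  C_13 = (-0.30)(-0.15) − (0.75)(-0.30) = 0.2700
  C_21 = −[(-0.40)(0.60) − (-0.15)(-0.15)] = 0.2625
  C_22 = (0.70)(0.60) − (-0.15)(-0.30) = 0.3750
  C_23 = −[(0.70)(-0.15) − (-0.40)(-0.30)] = 0.2250
  C_31 = (-0.40)(-0.35) − (-0.15)(0.75) = 0.2525
  C_32 = −[(0.70)(-0.35) − (-0.15)(-0.30)] = 0.2900
  C_33 = (0.70)(0.75) − (-0.40)(-0.30) = 0.4050
det(I−A) = Σ_j (I−A)_1j·C_1j = (0.70)(0.3975) + (-0.40)(0.2850) + (-0.15)(0.2700) = 0.12375
adj(I−A) = Cᵀ =
  [ 0.3975   0.2625   0.2525]
  [ 0.2850   0.3750   0.2900]
  [ 0.2700   0.2250   0.4050]
(I − A)⁻¹ = adj(I−A) / det(I−A) ≈
  [   3.2121     2.1212     2.0404]
  [   2.3030     3.0303     2.3434]
  [   2.1818     1.8182     3.2727]
First solve x = (I − A)⁻¹ d = adj(I−A)·d / det(I−A); in particular x_T = (0.3975·110 + 0.2625·125 + 0.2525·90) / 0.12375 = 99.2625 / 0.12375 ≈ 802.121.
Intermediate flow from T to T: z_TT = a_TT · x_T = 0.30 × 99.2625 / 0.12375 = 29.77875 / 0.12375 ≈ 240.6.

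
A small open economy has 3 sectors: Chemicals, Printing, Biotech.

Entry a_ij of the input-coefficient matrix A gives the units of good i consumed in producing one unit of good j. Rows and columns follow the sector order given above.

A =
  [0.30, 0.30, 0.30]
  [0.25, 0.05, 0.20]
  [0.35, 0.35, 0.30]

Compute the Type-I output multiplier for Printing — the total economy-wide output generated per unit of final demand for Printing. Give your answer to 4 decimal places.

I − A =
  [   0.70    -0.30    -0.30]
  [  -0.25     0.95    -0.20]
  [  -0.35    -0.35     0.70]
Cofactors of I−A, C_ij = (−1)^(i+j)·(minor ij) (rows/columns in the sector order above):
  C_11 = (0.95)(0.70) − (-0.20)(-0.35) = 0.5950
  C_12 = −[(-0.25)(0.70) − (-0.20)(-0.35)] = 0.2450
  C_13 = (-0.25)(-0.35) − (0.95)(-0.35) = 0.4200
  C_21 = −[(-0.30)(0.70) − (-0.30)(-0.35)] = 0.3150
  C_22 = (0.70)(0.70) − (-0.30)(-0.35) = 0.3850
  C_23 = −[(0.70)(-0.35) − (-0.30)(-0.35)] = 0.3500
  C_31 = (-0.30)(-0.20) − (-0.30)(0.95) = 0.3450
  C_32 = −[(0.70)(-0.20) − (-0.30)(-0.25)] = 0.2150
  C_33 = (0.70)(0.95) − (-0.30)(-0.25) = 0.5900
det(I−A) = Σ_j (I−A)_1j·C_1j = (0.70)(0.5950) + (-0.30)(0.2450) + (-0.30)(0.4200) = 0.2170
adj(I−A) = Cᵀ =
  [ 0.5950   0.3150   0.3450]
  [ 0.2450   0.3850   0.2150]
  [ 0.4200   0.3500   0.5900]
(I − A)⁻¹ = adj(I−A) / det(I−A) ≈
  [   2.74194     1.45161     1.58986]
  [   1.12903     1.77419     0.99078]
  [   1.93548     1.61290     2.71889]
The output multiplier for sector j is the column-j sum of the Leontief inverse (I − A)⁻¹ = adj(I−A) / det(I−A).
Column P of adj(I−A): (0.3150, 0.3850, 0.3500); det(I−A) = 0.2170.
m_P = (0.3150 + 0.3850 + 0.3500) / 0.2170 = 1.05 / 0.2170 ≈ 4.8387.

m_P = 4.8387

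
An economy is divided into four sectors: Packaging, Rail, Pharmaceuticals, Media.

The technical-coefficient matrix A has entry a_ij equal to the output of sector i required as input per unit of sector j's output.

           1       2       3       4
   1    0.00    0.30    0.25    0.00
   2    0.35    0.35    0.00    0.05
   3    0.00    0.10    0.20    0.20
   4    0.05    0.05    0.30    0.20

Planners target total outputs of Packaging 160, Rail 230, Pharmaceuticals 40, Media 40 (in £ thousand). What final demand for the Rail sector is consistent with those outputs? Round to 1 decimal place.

I − A =
  [   1.00    -0.30    -0.25     0.00]
  [  -0.35     0.65     0.00    -0.05]
  [   0.00    -0.10     0.80    -0.20]
  [  -0.05    -0.05    -0.30     0.80]
d = (I − A) x:
  d_1 = (+1.00)·160 + (-0.30)·230 + (-0.25)·40 + (+0.00)·40 = 81.0
  d_2 = (-0.35)·160 + (+0.65)·230 + (+0.00)·40 + (-0.05)·40 = 91.5
  d_3 = (+0.00)·160 + (-0.10)·230 + (+0.80)·40 + (-0.20)·40 = 1.0
  d_4 = (-0.05)·160 + (-0.05)·230 + (-0.30)·40 + (+0.80)·40 = 0.5

d_2 = 91.5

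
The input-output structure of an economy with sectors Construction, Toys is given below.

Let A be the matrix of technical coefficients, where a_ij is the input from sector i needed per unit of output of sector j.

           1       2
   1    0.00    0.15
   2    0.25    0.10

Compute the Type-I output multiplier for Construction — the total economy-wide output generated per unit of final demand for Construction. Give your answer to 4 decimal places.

I − A =
  [   1.00    -0.15]
  [  -0.25     0.90]
det(I−A) = (1.00)(0.90) − (-0.15)(-0.25) = 0.8625
adj(I−A) = [[0.90, 0.15], [0.25, 1.00]]
(I − A)⁻¹ = adj(I−A) / det(I−A) ≈
  [   1.04348     0.17391]
  [   0.28986     1.15942]
The output multiplier for sector j is the column-j sum of the Leontief inverse (I − A)⁻¹ = adj(I−A) / det(I−A).
Column 1 of adj(I−A): (0.90, 0.25); det(I−A) = 0.8625.
m_1 = (0.90 + 0.25) / 0.8625 = 1.15 / 0.8625 ≈ 1.3333.

m_1 = 1.3333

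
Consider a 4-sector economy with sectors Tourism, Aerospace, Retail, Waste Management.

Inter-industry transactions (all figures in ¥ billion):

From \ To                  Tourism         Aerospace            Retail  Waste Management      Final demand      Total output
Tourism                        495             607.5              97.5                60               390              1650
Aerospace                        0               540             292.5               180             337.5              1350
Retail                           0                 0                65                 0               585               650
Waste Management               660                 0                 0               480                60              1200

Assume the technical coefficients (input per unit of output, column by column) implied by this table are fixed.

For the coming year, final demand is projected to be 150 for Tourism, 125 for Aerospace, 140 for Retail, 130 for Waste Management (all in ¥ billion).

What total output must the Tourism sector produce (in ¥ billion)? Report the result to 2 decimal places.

Technical coefficients a_ij = z_ij / X_j:
  a_TT = 495/1650 = 0.30, a_AT = 0/1650 = 0.00, a_RT = 0/1650 = 0.00, a_WT = 660/1650 = 0.40
  a_TA = 607.5/1350 = 0.45, a_AA = 540/1350 = 0.40, a_RA = 0/1350 = 0.00, a_WA = 0/1350 = 0.00
  a_TR = 97.5/650 = 0.15, a_AR = 292.5/650 = 0.45, a_RR = 65/650 = 0.10, a_WR = 0/650 = 0.00
  a_TW = 60/1200 = 0.05, a_AW = 180/1200 = 0.15, a_RW = 0/1200 = 0.00, a_WW = 480/1200 = 0.40
I − A =
  [   0.70    -0.45    -0.15    -0.05]
  [   0.00     0.60    -0.45    -0.15]
  [   0.00     0.00     0.90     0.00]
  [  -0.40     0.00     0.00     0.60]
Compute the cofactors C_ij = (−1)^(i+j)·(3×3 minor ij) of I−A; the adjugate is their transpose:
adj(I−A) = Cᵀ =
  [ 0.32400   0.24300   0.17550   0.08775]
  [ 0.05400   0.36000   0.18900   0.09450]
  [ 0.00000   0.00000   0.21300   0.00000]
  [ 0.21600   0.16200   0.11700   0.37800]
det(I−A) = Σ_j (I−A)_1j·C_1j = (0.70)(0.32400) + (-0.45)(0.05400) + (-0.15)(0.00000) + (-0.05)(0.21600) = 0.1917
(I − A)⁻¹ = adj(I−A) / det(I−A) ≈
  [   1.6901     1.2676     0.9155     0.4577]
  [   0.2817     1.8779     0.9859     0.4930]
  [   0.0000     0.0000     1.1111     0.0000]
  [   1.1268     0.8451     0.6103     1.9718]
x = (I − A)⁻¹ d = adj(I−A)·d / det(I−A), with det(I−A) = 0.1917:
  x_T = (0.32400·150 + 0.24300·125 + 0.17550·140 + 0.08775·130) / 0.1917 = 114.9525 / 0.1917 ≈ 599.65
  x_A = (0.05400·150 + 0.36000·125 + 0.18900·140 + 0.09450·130) / 0.1917 = 91.845 / 0.1917 ≈ 479.11
  x_R = (0.00000·150 + 0.00000·125 + 0.21300·140 + 0.00000·130) / 0.1917 = 29.82 / 0.1917 ≈ 155.56
  x_W = (0.21600·150 + 0.16200·125 + 0.11700·140 + 0.37800·130) / 0.1917 = 118.17 / 0.1917 ≈ 616.43

x_T = 599.65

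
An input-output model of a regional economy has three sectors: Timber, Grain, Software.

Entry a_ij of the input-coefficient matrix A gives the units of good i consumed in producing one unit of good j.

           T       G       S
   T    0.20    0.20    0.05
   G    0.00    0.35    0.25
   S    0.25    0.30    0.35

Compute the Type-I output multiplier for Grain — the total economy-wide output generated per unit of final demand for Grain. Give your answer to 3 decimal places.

I − A =
  [   0.80    -0.20    -0.05]
  [   0.00     0.65    -0.25]
  [  -0.25    -0.30     0.65]
Cofactors of I−A, C_ij = (−1)^(i+j)·(minor ij) (rows/columns in the sector order above):
  C_11 = (0.65)(0.65) − (-0.25)(-0.30) = 0.3475
  C_12 = −[(0.00)(0.65) − (-0.25)(-0.25)] = 0.0625
  C_13 = (0.00)(-0.30) − (0.65)(-0.25) = 0.1625
  C_21 = −[(-0.20)(0.65) − (-0.05)(-0.30)] = 0.1450
  C_22 = (0.80)(0.65) − (-0.05)(-0.25) = 0.5075
  C_23 = −[(0.80)(-0.30) − (-0.20)(-0.25)] = 0.2900
  C_31 = (-0.20)(-0.25) − (-0.05)(0.65) = 0.0825
  C_32 = −[(0.80)(-0.25) − (-0.05)(0.00)] = 0.2000
  C_33 = (0.80)(0.65) − (-0.20)(0.00) = 0.5200
det(I−A) = Σ_j (I−A)_1j·C_1j = (0.80)(0.3475) + (-0.20)(0.0625) + (-0.05)(0.1625) = 0.257375
adj(I−A) = Cᵀ =
  [ 0.3475   0.1450   0.0825]
  [ 0.0625   0.5075   0.2000]
  [ 0.1625   0.2900   0.5200]
(I − A)⁻¹ = adj(I−A) / det(I−A) ≈
  [   1.3502     0.5634     0.3205]
  [   0.2428     1.9718     0.7771]
  [   0.6314     1.1268     2.0204]
The output multiplier for sector j is the column-j sum of the Leontief inverse (I − A)⁻¹ = adj(I−A) / det(I−A).
Column G of adj(I−A): (0.1450, 0.5075, 0.2900); det(I−A) = 0.257375.
m_G = (0.1450 + 0.5075 + 0.2900) / 0.257375 = 0.9425 / 0.257375 ≈ 3.662.

m_G = 3.662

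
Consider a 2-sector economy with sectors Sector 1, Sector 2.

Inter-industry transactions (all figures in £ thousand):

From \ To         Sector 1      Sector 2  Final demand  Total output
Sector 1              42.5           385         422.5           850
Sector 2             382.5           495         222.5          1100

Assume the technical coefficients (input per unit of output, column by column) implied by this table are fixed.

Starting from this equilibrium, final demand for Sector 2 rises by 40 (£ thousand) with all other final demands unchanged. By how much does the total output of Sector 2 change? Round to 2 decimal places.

Technical coefficients a_ij = z_ij / X_j:
  a_11 = 42.5/850 = 0.05, a_21 = 382.5/850 = 0.45
  a_12 = 385/1100 = 0.35, a_22 = 495/1100 = 0.45
I − A =
  [   0.95    -0.35]
  [  -0.45     0.55]
det(I−A) = (0.95)(0.55) − (-0.35)(-0.45) = 0.3650
adj(I−A) = [[0.55, 0.35], [0.45, 0.95]]
(I − A)⁻¹ = adj(I−A) / det(I−A) ≈
  [   1.5068     0.9589]
  [   1.2329     2.6027]
Δx = (I − A)⁻¹ Δd with Δd having +40 in the Sector 2 component and 0 elsewhere.
So Δx_2 = L_22 · (+40), where L_22 = adj(I−A)_22 / det(I−A) = 0.95 / 0.3650.
Δx_2 = 0.95 × (+40) / 0.3650 = 38.00 / 0.3650 ≈ 104.11.

Δx_2 = 104.11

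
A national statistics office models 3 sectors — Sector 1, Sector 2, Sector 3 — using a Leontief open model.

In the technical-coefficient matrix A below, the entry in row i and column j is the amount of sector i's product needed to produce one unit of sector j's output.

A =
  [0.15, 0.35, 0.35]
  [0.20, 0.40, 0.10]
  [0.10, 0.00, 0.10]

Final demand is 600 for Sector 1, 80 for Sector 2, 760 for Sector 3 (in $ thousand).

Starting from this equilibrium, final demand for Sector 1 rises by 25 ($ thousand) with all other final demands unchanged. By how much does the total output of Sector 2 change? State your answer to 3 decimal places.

Δx_2 = 12.786

I − A =
  [   0.85    -0.35    -0.35]
  [  -0.20     0.60    -0.10]
  [  -0.10     0.00     0.90]
Cofactors of I−A, C_ij = (−1)^(i+j)·(minor ij) (rows/columns in the sector order above):
  C_11 = (0.60)(0.90) − (-0.10)(0.00) = 0.5400
  C_12 = −[(-0.20)(0.90) − (-0.10)(-0.10)] = 0.1900
  C_13 = (-0.20)(0.00) − (0.60)(-0.10) = 0.0600
  C_21 = −[(-0.35)(0.90) − (-0.35)(0.00)] = 0.3150
  C_22 = (0.85)(0.90) − (-0.35)(-0.10) = 0.7300
  C_23 = −[(0.85)(0.00) − (-0.35)(-0.10)] = 0.0350
  C_31 = (-0.35)(-0.10) − (-0.35)(0.60) = 0.2450
  C_32 = −[(0.85)(-0.10) − (-0.35)(-0.20)] = 0.1550
  C_33 = (0.85)(0.60) − (-0.35)(-0.20) = 0.4400
det(I−A) = Σ_j (I−A)_1j·C_1j = (0.85)(0.5400) + (-0.35)(0.1900) + (-0.35)(0.0600) = 0.3715
adj(I−A) = Cᵀ =
  [ 0.5400   0.3150   0.2450]
  [ 0.1900   0.7300   0.1550]
  [ 0.0600   0.0350   0.4400]
(I − A)⁻¹ = adj(I−A) / det(I−A) ≈
  [   1.4536     0.8479     0.6595]
  [   0.5114     1.9650     0.4172]
  [   0.1615     0.0942     1.1844]
Δx = (I − A)⁻¹ Δd with Δd having +25 in the Sector 1 component and 0 elsewhere.
So Δx_2 = L_21 · (+25), where L_21 = adj(I−A)_21 / det(I−A) = 0.1900 / 0.3715.
Δx_2 = 0.1900 × (+25) / 0.3715 = 4.75 / 0.3715 ≈ 12.786.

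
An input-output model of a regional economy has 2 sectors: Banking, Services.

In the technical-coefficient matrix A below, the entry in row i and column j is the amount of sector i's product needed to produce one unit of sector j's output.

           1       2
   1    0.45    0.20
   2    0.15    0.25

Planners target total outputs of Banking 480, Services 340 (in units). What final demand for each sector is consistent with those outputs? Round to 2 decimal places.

d_1 = 196.00, d_2 = 183.00

I − A =
  [   0.55    -0.20]
  [  -0.15     0.75]
d = (I − A) x:
  d_1 = (+0.55)·480 + (-0.20)·340 = 196.00
  d_2 = (-0.15)·480 + (+0.75)·340 = 183.00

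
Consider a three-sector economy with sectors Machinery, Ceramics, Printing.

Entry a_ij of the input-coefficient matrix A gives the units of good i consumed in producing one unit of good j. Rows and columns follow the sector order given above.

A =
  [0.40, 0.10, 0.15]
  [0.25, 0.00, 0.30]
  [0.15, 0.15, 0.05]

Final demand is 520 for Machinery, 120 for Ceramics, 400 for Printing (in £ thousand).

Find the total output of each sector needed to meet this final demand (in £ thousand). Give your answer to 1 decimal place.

I − A =
  [   0.60    -0.10    -0.15]
  [  -0.25     1.00    -0.30]
  [  -0.15    -0.15     0.95]
Cofactors of I−A, C_ij = (−1)^(i+j)·(minor ij) (rows/columns in the sector order above):
  C_11 = (1.00)(0.95) − (-0.30)(-0.15) = 0.9050
  C_12 = −[(-0.25)(0.95) − (-0.30)(-0.15)] = 0.2825
  C_13 = (-0.25)(-0.15) − (1.00)(-0.15) = 0.1875
  C_21 = −[(-0.10)(0.95) − (-0.15)(-0.15)] = 0.1175
  C_22 = (0.60)(0.95) − (-0.15)(-0.15) = 0.5475
  C_23 = −[(0.60)(-0.15) − (-0.10)(-0.15)] = 0.1050
  C_31 = (-0.10)(-0.30) − (-0.15)(1.00) = 0.1800
  C_32 = −[(0.60)(-0.30) − (-0.15)(-0.25)] = 0.2175
  C_33 = (0.60)(1.00) − (-0.10)(-0.25) = 0.5750
det(I−A) = Σ_j (I−A)_1j·C_1j = (0.60)(0.9050) + (-0.10)(0.2825) + (-0.15)(0.1875) = 0.486625
adj(I−A) = Cᵀ =
  [ 0.9050   0.1175   0.1800]
  [ 0.2825   0.5475   0.2175]
  [ 0.1875   0.1050   0.5750]
(I − A)⁻¹ = adj(I−A) / det(I−A) ≈
  [   1.8597     0.2415     0.3699]
  [   0.5805     1.1251     0.4470]
  [   0.3853     0.2158     1.1816]
x = (I − A)⁻¹ d = adj(I−A)·d / det(I−A), with det(I−A) = 0.486625:
  x_M = (0.9050·520 + 0.1175·120 + 0.1800·400) / 0.486625 = 556.70 / 0.486625 ≈ 1144.0
  x_C = (0.2825·520 + 0.5475·120 + 0.2175·400) / 0.486625 = 299.60 / 0.486625 ≈ 615.7
  x_P = (0.1875·520 + 0.1050·120 + 0.5750·400) / 0.486625 = 340.10 / 0.486625 ≈ 698.9

x_M = 1144.0, x_C = 615.7, x_P = 698.9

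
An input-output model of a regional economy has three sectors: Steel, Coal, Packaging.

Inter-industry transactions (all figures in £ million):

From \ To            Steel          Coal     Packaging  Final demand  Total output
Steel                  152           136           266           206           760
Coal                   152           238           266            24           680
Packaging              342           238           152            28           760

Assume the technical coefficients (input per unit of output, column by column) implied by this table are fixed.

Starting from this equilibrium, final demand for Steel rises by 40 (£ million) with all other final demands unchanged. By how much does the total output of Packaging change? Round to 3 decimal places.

Technical coefficients a_ij = z_ij / X_j:
  a_SS = 152/760 = 0.20, a_CS = 152/760 = 0.20, a_PS = 342/760 = 0.45
  a_SC = 136/680 = 0.20, a_CC = 238/680 = 0.35, a_PC = 238/680 = 0.35
  a_SP = 266/760 = 0.35, a_CP = 266/760 = 0.35, a_PP = 152/760 = 0.20
I − A =
  [   0.80    -0.20    -0.35]
  [  -0.20     0.65    -0.35]
  [  -0.45    -0.35     0.80]
Cofactors of I−A, C_ij = (−1)^(i+j)·(minor ij) (rows/columns in the sector order above):
  C_11 = (0.65)(0.80) − (-0.35)(-0.35) = 0.3975
  C_12 = −[(-0.20)(0.80) − (-0.35)(-0.45)] = 0.3175
  C_13 = (-0.20)(-0.35) − (0.65)(-0.45) = 0.3625
  C_21 = −[(-0.20)(0.80) − (-0.35)(-0.35)] = 0.2825
  C_22 = (0.80)(0.80) − (-0.35)(-0.45) = 0.4825
  C_23 = −[(0.80)(-0.35) − (-0.20)(-0.45)] = 0.3700
  C_31 = (-0.20)(-0.35) − (-0.35)(0.65) = 0.2975
  C_32 = −[(0.80)(-0.35) − (-0.35)(-0.20)] = 0.3500
  C_33 = (0.80)(0.65) − (-0.20)(-0.20) = 0.4800
det(I−A) = Σ_j (I−A)_1j·C_1j = (0.80)(0.3975) + (-0.20)(0.3175) + (-0.35)(0.3625) = 0.127625
adj(I−A) = Cᵀ =
  [ 0.3975   0.2825   0.2975]
  [ 0.3175   0.4825   0.3500]
  [ 0.3625   0.3700   0.4800]
(I − A)⁻¹ = adj(I−A) / det(I−A) ≈
  [   3.1146     2.2135     2.3310]
  [   2.4878     3.7806     2.7424]
  [   2.8404     2.8991     3.7610]
Δx = (I − A)⁻¹ Δd with Δd having +40 in the Steel component and 0 elsewhere.
So Δx_P = L_PS · (+40), where L_PS = adj(I−A)_PS / det(I−A) = 0.3625 / 0.127625.
Δx_P = 0.3625 × (+40) / 0.127625 = 14.50 / 0.127625 ≈ 113.614.

Δx_P = 113.614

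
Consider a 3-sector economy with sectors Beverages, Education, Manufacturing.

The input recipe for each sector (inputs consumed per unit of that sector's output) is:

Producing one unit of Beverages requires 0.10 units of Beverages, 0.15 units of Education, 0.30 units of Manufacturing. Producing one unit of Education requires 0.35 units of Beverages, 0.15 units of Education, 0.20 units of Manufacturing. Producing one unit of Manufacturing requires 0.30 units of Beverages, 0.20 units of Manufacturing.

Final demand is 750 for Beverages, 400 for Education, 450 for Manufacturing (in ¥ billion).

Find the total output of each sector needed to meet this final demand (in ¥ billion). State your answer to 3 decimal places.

I − A =
  [   0.90    -0.35    -0.30]
  [  -0.15     0.85     0.00]
  [  -0.30    -0.20     0.80]
Cofactors of I−A, C_ij = (−1)^(i+j)·(minor ij) (rows/columns in the sector order above):
  C_11 = (0.85)(0.80) − (0.00)(-0.20) = 0.6800
  C_12 = −[(-0.15)(0.80) − (0.00)(-0.30)] = 0.1200
  C_13 = (-0.15)(-0.20) − (0.85)(-0.30) = 0.2850
  C_21 = −[(-0.35)(0.80) − (-0.30)(-0.20)] = 0.3400
  C_22 = (0.90)(0.80) − (-0.30)(-0.30) = 0.6300
  C_23 = −[(0.90)(-0.20) − (-0.35)(-0.30)] = 0.2850
  C_31 = (-0.35)(0.00) − (-0.30)(0.85) = 0.2550
  C_32 = −[(0.90)(0.00) − (-0.30)(-0.15)] = 0.0450
  C_33 = (0.90)(0.85) − (-0.35)(-0.15) = 0.7125
det(I−A) = Σ_j (I−A)_1j·C_1j = (0.90)(0.6800) + (-0.35)(0.1200) + (-0.30)(0.2850) = 0.4845
adj(I−A) = Cᵀ =
  [ 0.6800   0.3400   0.2550]
  [ 0.1200   0.6300   0.0450]
  [ 0.2850   0.2850   0.7125]
(I − A)⁻¹ = adj(I−A) / det(I−A) ≈
  [   1.4035     0.7018     0.5263]
  [   0.2477     1.3003     0.0929]
  [   0.5882     0.5882     1.4706]
x = (I − A)⁻¹ d = adj(I−A)·d / det(I−A), with det(I−A) = 0.4845:
  x_B = (0.6800·750 + 0.3400·400 + 0.2550·450) / 0.4845 = 760.75 / 0.4845 ≈ 1570.175
  x_E = (0.1200·750 + 0.6300·400 + 0.0450·450) / 0.4845 = 362.25 / 0.4845 ≈ 747.678
  x_M = (0.2850·750 + 0.2850·400 + 0.7125·450) / 0.4845 = 648.375 / 0.4845 ≈ 1338.235

x_B = 1570.175, x_E = 747.678, x_M = 1338.235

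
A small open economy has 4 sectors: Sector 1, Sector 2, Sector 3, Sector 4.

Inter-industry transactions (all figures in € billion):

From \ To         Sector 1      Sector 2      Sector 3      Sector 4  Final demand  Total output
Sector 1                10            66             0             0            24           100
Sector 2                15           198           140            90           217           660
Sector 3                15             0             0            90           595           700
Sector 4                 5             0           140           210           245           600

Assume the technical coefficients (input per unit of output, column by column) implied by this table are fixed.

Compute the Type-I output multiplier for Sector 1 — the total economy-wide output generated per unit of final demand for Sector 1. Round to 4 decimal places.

m_1 = 1.8241

Technical coefficients a_ij = z_ij / X_j:
  a_11 = 10/100 = 0.10, a_21 = 15/100 = 0.15, a_31 = 15/100 = 0.15, a_41 = 5/100 = 0.05
  a_12 = 66/660 = 0.10, a_22 = 198/660 = 0.30, a_32 = 0/660 = 0.00, a_42 = 0/660 = 0.00
  a_13 = 0/700 = 0.00, a_23 = 140/700 = 0.20, a_33 = 0/700 = 0.00, a_43 = 140/700 = 0.20
  a_14 = 0/600 = 0.00, a_24 = 90/600 = 0.15, a_34 = 90/600 = 0.15, a_44 = 210/600 = 0.35
I − A =
  [   0.90    -0.10     0.00     0.00]
  [  -0.15     0.70    -0.20    -0.15]
  [  -0.15     0.00     1.00    -0.15]
  [  -0.05     0.00    -0.20     0.65]
Compute the cofactors C_ij = (−1)^(i+j)·(3×3 minor ij) of I−A; the adjugate is their transpose:
adj(I−A) = Cᵀ =
  [ 0.4340   0.0620   0.0160   0.0180]
  [ 0.1260   0.5580   0.1440   0.1620]
  [ 0.0735   0.0105   0.3990   0.0945]
  [ 0.0560   0.0080   0.1240   0.6120]
det(I−A) = Σ_j (I−A)_1j·C_1j = (0.90)(0.4340) + (-0.10)(0.1260) + (0.00)(0.0735) + (0.00)(0.0560) = 0.3780
(I − A)⁻¹ = adj(I−A) / det(I−A) ≈
  [   1.14815     0.16402     0.04233     0.04762]
  [   0.33333     1.47619     0.38095     0.42857]
  [   0.19444     0.02778     1.05556     0.25000]
  [   0.14815     0.02116     0.32804     1.61905]
The output multiplier for sector j is the column-j sum of the Leontief inverse (I − A)⁻¹ = adj(I−A) / det(I−A).
Column 1 of adj(I−A): (0.4340, 0.1260, 0.0735, 0.0560); det(I−A) = 0.3780.
m_1 = (0.4340 + 0.1260 + 0.0735 + 0.0560) / 0.3780 = 0.6895 / 0.3780 ≈ 1.8241.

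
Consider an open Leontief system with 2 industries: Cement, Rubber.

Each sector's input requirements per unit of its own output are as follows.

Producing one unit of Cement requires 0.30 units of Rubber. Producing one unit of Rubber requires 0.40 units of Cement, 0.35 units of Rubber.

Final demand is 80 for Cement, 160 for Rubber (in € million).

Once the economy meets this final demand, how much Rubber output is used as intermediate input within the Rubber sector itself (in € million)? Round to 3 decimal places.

z_RR = 121.509

I − A =
  [   1.00    -0.40]
  [  -0.30     0.65]
det(I−A) = (1.00)(0.65) − (-0.40)(-0.30) = 0.5300
adj(I−A) = [[0.65, 0.40], [0.30, 1.00]]
(I − A)⁻¹ = adj(I−A) / det(I−A) ≈
  [   1.2264     0.7547]
  [   0.5660     1.8868]
First solve x = (I − A)⁻¹ d = adj(I−A)·d / det(I−A); in particular x_R = (0.30·80 + 1.00·160) / 0.5300 = 184.00 / 0.5300 ≈ 347.16981.
Intermediate flow from R to R: z_RR = a_RR · x_R = 0.35 × 184.00 / 0.5300 = 64.40 / 0.5300 ≈ 121.509.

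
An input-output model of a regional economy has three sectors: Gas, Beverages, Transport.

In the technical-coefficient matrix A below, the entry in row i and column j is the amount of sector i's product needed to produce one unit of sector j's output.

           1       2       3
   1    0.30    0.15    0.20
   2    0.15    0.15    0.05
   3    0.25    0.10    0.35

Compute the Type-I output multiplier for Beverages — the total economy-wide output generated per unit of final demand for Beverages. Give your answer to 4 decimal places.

m_2 = 1.9611

I − A =
  [   0.70    -0.15    -0.20]
  [  -0.15     0.85    -0.05]
  [  -0.25    -0.10     0.65]
Cofactors of I−A, C_ij = (−1)^(i+j)·(minor ij) (rows/columns in the sector order above):
  C_11 = (0.85)(0.65) − (-0.05)(-0.10) = 0.5475
  C_12 = −[(-0.15)(0.65) − (-0.05)(-0.25)] = 0.1100
  C_13 = (-0.15)(-0.10) − (0.85)(-0.25) = 0.2275
  C_21 = −[(-0.15)(0.65) − (-0.20)(-0.10)] = 0.1175
  C_22 = (0.70)(0.65) − (-0.20)(-0.25) = 0.4050
  C_23 = −[(0.70)(-0.10) − (-0.15)(-0.25)] = 0.1075
  C_31 = (-0.15)(-0.05) − (-0.20)(0.85) = 0.1775
  C_32 = −[(0.70)(-0.05) − (-0.20)(-0.15)] = 0.0650
  C_33 = (0.70)(0.85) − (-0.15)(-0.15) = 0.5725
det(I−A) = Σ_j (I−A)_1j·C_1j = (0.70)(0.5475) + (-0.15)(0.1100) + (-0.20)(0.2275) = 0.32125
adj(I−A) = Cᵀ =
  [ 0.5475   0.1175   0.1775]
  [ 0.1100   0.4050   0.0650]
  [ 0.2275   0.1075   0.5725]
(I − A)⁻¹ = adj(I−A) / det(I−A) ≈
  [   1.70428     0.36576     0.55253]
  [   0.34241     1.26070     0.20233]
  [   0.70817     0.33463     1.78210]
The output multiplier for sector j is the column-j sum of the Leontief inverse (I − A)⁻¹ = adj(I−A) / det(I−A).
Column 2 of adj(I−A): (0.1175, 0.4050, 0.1075); det(I−A) = 0.32125.
m_2 = (0.1175 + 0.4050 + 0.1075) / 0.32125 = 0.63 / 0.32125 ≈ 1.9611.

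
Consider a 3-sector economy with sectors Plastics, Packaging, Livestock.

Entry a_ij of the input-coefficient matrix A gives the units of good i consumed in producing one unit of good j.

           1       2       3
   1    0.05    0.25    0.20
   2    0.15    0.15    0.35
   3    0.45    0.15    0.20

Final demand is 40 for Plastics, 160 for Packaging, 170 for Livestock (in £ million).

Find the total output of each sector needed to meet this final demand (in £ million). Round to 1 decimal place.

x_1 = 237.1, x_2 = 403.6, x_3 = 421.5

I − A =
  [   0.95    -0.25    -0.20]
  [  -0.15     0.85    -0.35]
  [  -0.45    -0.15     0.80]
Cofactors of I−A, C_ij = (−1)^(i+j)·(minor ij) (rows/columns in the sector order above):
  C_11 = (0.85)(0.80) − (-0.35)(-0.15) = 0.6275
  C_12 = −[(-0.15)(0.80) − (-0.35)(-0.45)] = 0.2775
  C_13 = (-0.15)(-0.15) − (0.85)(-0.45) = 0.4050
  C_21 = −[(-0.25)(0.80) − (-0.20)(-0.15)] = 0.2300
  C_22 = (0.95)(0.80) − (-0.20)(-0.45) = 0.6700
  C_23 = −[(0.95)(-0.15) − (-0.25)(-0.45)] = 0.2550
  C_31 = (-0.25)(-0.35) − (-0.20)(0.85) = 0.2575
  C_32 = −[(0.95)(-0.35) − (-0.20)(-0.15)] = 0.3625
  C_33 = (0.95)(0.85) − (-0.25)(-0.15) = 0.7700
det(I−A) = Σ_j (I−A)_1j·C_1j = (0.95)(0.6275) + (-0.25)(0.2775) + (-0.20)(0.4050) = 0.44575
adj(I−A) = Cᵀ =
  [ 0.6275   0.2300   0.2575]
  [ 0.2775   0.6700   0.3625]
  [ 0.4050   0.2550   0.7700]
(I − A)⁻¹ = adj(I−A) / det(I−A) ≈
  [   1.4077     0.5160     0.5777]
  [   0.6225     1.5031     0.8132]
  [   0.9086     0.5721     1.7274]
x = (I − A)⁻¹ d = adj(I−A)·d / det(I−A), with det(I−A) = 0.44575:
  x_1 = (0.6275·40 + 0.2300·160 + 0.2575·170) / 0.44575 = 105.675 / 0.44575 ≈ 237.1
  x_2 = (0.2775·40 + 0.6700·160 + 0.3625·170) / 0.44575 = 179.925 / 0.44575 ≈ 403.6
  x_3 = (0.4050·40 + 0.2550·160 + 0.7700·170) / 0.44575 = 187.90 / 0.44575 ≈ 421.5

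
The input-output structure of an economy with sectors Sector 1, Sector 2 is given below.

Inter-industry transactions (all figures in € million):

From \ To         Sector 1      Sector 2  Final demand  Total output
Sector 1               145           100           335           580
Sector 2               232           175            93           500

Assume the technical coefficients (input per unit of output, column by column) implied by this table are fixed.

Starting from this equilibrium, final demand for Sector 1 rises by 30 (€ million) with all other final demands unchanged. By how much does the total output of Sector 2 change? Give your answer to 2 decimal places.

Δx_2 = 29.45

Technical coefficients a_ij = z_ij / X_j:
  a_11 = 145/580 = 0.25, a_21 = 232/580 = 0.40
  a_12 = 100/500 = 0.20, a_22 = 175/500 = 0.35
I − A =
  [   0.75    -0.20]
  [  -0.40     0.65]
det(I−A) = (0.75)(0.65) − (-0.20)(-0.40) = 0.4075
adj(I−A) = [[0.65, 0.20], [0.40, 0.75]]
(I − A)⁻¹ = adj(I−A) / det(I−A) ≈
  [   1.5951     0.4908]
  [   0.9816     1.8405]
Δx = (I − A)⁻¹ Δd with Δd having +30 in the Sector 1 component and 0 elsewhere.
So Δx_2 = L_21 · (+30), where L_21 = adj(I−A)_21 / det(I−A) = 0.40 / 0.4075.
Δx_2 = 0.40 × (+30) / 0.4075 = 12.00 / 0.4075 ≈ 29.45.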